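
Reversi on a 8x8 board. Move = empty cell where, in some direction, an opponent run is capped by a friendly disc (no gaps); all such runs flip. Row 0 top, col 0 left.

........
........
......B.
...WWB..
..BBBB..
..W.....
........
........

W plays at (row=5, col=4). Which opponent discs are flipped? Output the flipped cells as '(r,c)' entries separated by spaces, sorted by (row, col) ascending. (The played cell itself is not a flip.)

Dir NW: opp run (4,3), next='.' -> no flip
Dir N: opp run (4,4) capped by W -> flip
Dir NE: opp run (4,5), next='.' -> no flip
Dir W: first cell '.' (not opp) -> no flip
Dir E: first cell '.' (not opp) -> no flip
Dir SW: first cell '.' (not opp) -> no flip
Dir S: first cell '.' (not opp) -> no flip
Dir SE: first cell '.' (not opp) -> no flip

Answer: (4,4)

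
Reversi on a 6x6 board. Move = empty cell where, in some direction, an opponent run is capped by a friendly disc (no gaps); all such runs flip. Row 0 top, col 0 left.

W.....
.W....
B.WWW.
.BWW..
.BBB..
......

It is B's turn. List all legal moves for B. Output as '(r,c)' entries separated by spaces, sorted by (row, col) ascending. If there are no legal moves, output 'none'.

Answer: (0,2) (1,2) (1,3) (1,4) (1,5) (2,1) (3,4)

Derivation:
(0,1): no bracket -> illegal
(0,2): flips 1 -> legal
(1,0): no bracket -> illegal
(1,2): flips 2 -> legal
(1,3): flips 3 -> legal
(1,4): flips 2 -> legal
(1,5): flips 2 -> legal
(2,1): flips 1 -> legal
(2,5): no bracket -> illegal
(3,4): flips 2 -> legal
(3,5): no bracket -> illegal
(4,4): no bracket -> illegal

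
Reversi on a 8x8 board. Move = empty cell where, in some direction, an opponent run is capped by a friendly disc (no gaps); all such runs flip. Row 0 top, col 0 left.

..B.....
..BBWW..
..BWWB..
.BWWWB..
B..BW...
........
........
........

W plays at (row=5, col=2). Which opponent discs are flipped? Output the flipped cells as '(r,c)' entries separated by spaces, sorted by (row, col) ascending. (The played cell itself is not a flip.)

Dir NW: first cell '.' (not opp) -> no flip
Dir N: first cell '.' (not opp) -> no flip
Dir NE: opp run (4,3) capped by W -> flip
Dir W: first cell '.' (not opp) -> no flip
Dir E: first cell '.' (not opp) -> no flip
Dir SW: first cell '.' (not opp) -> no flip
Dir S: first cell '.' (not opp) -> no flip
Dir SE: first cell '.' (not opp) -> no flip

Answer: (4,3)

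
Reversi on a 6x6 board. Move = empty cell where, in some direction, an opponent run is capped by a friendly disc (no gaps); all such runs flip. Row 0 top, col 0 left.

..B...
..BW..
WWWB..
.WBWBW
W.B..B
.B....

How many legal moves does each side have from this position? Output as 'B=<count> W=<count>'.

Answer: B=7 W=7

Derivation:
-- B to move --
(0,3): flips 1 -> legal
(0,4): no bracket -> illegal
(1,0): flips 1 -> legal
(1,1): no bracket -> illegal
(1,4): flips 1 -> legal
(2,4): flips 2 -> legal
(2,5): flips 1 -> legal
(3,0): flips 2 -> legal
(4,1): no bracket -> illegal
(4,3): flips 1 -> legal
(4,4): no bracket -> illegal
(5,0): no bracket -> illegal
B mobility = 7
-- W to move --
(0,1): no bracket -> illegal
(0,3): flips 1 -> legal
(1,1): flips 1 -> legal
(1,4): no bracket -> illegal
(2,4): flips 1 -> legal
(2,5): no bracket -> illegal
(4,1): no bracket -> illegal
(4,3): flips 1 -> legal
(4,4): no bracket -> illegal
(5,0): no bracket -> illegal
(5,2): flips 2 -> legal
(5,3): flips 1 -> legal
(5,4): no bracket -> illegal
(5,5): flips 1 -> legal
W mobility = 7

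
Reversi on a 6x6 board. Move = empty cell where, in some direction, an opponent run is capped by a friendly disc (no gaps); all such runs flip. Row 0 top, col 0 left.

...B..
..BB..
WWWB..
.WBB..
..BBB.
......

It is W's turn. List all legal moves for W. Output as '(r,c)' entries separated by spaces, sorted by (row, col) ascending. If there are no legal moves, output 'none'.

Answer: (0,2) (0,4) (2,4) (3,4) (5,2) (5,3) (5,4) (5,5)

Derivation:
(0,1): no bracket -> illegal
(0,2): flips 1 -> legal
(0,4): flips 1 -> legal
(1,1): no bracket -> illegal
(1,4): no bracket -> illegal
(2,4): flips 1 -> legal
(3,4): flips 2 -> legal
(3,5): no bracket -> illegal
(4,1): no bracket -> illegal
(4,5): no bracket -> illegal
(5,1): no bracket -> illegal
(5,2): flips 2 -> legal
(5,3): flips 1 -> legal
(5,4): flips 2 -> legal
(5,5): flips 2 -> legal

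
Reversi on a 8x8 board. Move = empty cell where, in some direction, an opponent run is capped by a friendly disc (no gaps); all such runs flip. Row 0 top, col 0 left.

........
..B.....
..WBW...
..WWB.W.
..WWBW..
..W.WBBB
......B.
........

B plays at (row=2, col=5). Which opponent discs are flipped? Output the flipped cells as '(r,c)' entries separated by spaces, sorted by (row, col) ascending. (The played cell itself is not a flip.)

Dir NW: first cell '.' (not opp) -> no flip
Dir N: first cell '.' (not opp) -> no flip
Dir NE: first cell '.' (not opp) -> no flip
Dir W: opp run (2,4) capped by B -> flip
Dir E: first cell '.' (not opp) -> no flip
Dir SW: first cell 'B' (not opp) -> no flip
Dir S: first cell '.' (not opp) -> no flip
Dir SE: opp run (3,6), next='.' -> no flip

Answer: (2,4)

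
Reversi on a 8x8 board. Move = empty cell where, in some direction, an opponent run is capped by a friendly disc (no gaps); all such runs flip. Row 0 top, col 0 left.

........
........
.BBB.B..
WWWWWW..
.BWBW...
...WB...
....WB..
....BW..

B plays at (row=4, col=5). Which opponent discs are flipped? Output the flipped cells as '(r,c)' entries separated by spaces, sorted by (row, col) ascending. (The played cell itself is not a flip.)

Answer: (3,4) (3,5) (4,4)

Derivation:
Dir NW: opp run (3,4) capped by B -> flip
Dir N: opp run (3,5) capped by B -> flip
Dir NE: first cell '.' (not opp) -> no flip
Dir W: opp run (4,4) capped by B -> flip
Dir E: first cell '.' (not opp) -> no flip
Dir SW: first cell 'B' (not opp) -> no flip
Dir S: first cell '.' (not opp) -> no flip
Dir SE: first cell '.' (not opp) -> no flip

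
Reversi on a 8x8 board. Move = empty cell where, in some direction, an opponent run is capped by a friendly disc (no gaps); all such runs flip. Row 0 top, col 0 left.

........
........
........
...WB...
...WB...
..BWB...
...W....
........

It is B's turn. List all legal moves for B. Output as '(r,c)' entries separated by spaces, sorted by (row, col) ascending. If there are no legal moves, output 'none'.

Answer: (2,2) (3,2) (4,2) (6,2) (7,2) (7,4)

Derivation:
(2,2): flips 1 -> legal
(2,3): no bracket -> illegal
(2,4): no bracket -> illegal
(3,2): flips 2 -> legal
(4,2): flips 1 -> legal
(6,2): flips 1 -> legal
(6,4): no bracket -> illegal
(7,2): flips 1 -> legal
(7,3): no bracket -> illegal
(7,4): flips 1 -> legal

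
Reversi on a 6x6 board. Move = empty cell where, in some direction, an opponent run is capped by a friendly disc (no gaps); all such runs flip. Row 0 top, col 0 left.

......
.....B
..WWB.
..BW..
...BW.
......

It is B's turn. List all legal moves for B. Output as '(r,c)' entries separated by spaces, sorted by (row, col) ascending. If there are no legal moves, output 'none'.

(1,1): no bracket -> illegal
(1,2): flips 1 -> legal
(1,3): flips 2 -> legal
(1,4): flips 1 -> legal
(2,1): flips 2 -> legal
(3,1): no bracket -> illegal
(3,4): flips 1 -> legal
(3,5): no bracket -> illegal
(4,2): flips 1 -> legal
(4,5): flips 1 -> legal
(5,3): no bracket -> illegal
(5,4): no bracket -> illegal
(5,5): no bracket -> illegal

Answer: (1,2) (1,3) (1,4) (2,1) (3,4) (4,2) (4,5)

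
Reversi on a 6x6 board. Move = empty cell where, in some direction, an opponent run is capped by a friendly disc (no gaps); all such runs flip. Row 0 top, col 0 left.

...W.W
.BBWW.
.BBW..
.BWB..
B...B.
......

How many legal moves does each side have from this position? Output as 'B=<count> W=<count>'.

-- B to move --
(0,2): no bracket -> illegal
(0,4): flips 1 -> legal
(1,5): flips 2 -> legal
(2,4): flips 1 -> legal
(2,5): no bracket -> illegal
(3,4): flips 1 -> legal
(4,1): no bracket -> illegal
(4,2): flips 1 -> legal
(4,3): flips 1 -> legal
B mobility = 6
-- W to move --
(0,0): no bracket -> illegal
(0,1): flips 1 -> legal
(0,2): flips 2 -> legal
(1,0): flips 3 -> legal
(2,0): flips 2 -> legal
(2,4): no bracket -> illegal
(3,0): flips 3 -> legal
(3,4): flips 1 -> legal
(3,5): no bracket -> illegal
(4,1): no bracket -> illegal
(4,2): no bracket -> illegal
(4,3): flips 1 -> legal
(4,5): no bracket -> illegal
(5,0): no bracket -> illegal
(5,1): no bracket -> illegal
(5,3): no bracket -> illegal
(5,4): no bracket -> illegal
(5,5): no bracket -> illegal
W mobility = 7

Answer: B=6 W=7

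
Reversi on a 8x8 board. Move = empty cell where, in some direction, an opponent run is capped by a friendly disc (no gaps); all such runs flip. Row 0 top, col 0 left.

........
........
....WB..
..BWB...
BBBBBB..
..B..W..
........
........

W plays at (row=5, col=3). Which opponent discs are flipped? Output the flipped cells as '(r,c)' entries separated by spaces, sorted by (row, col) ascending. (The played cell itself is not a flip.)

Dir NW: opp run (4,2), next='.' -> no flip
Dir N: opp run (4,3) capped by W -> flip
Dir NE: opp run (4,4), next='.' -> no flip
Dir W: opp run (5,2), next='.' -> no flip
Dir E: first cell '.' (not opp) -> no flip
Dir SW: first cell '.' (not opp) -> no flip
Dir S: first cell '.' (not opp) -> no flip
Dir SE: first cell '.' (not opp) -> no flip

Answer: (4,3)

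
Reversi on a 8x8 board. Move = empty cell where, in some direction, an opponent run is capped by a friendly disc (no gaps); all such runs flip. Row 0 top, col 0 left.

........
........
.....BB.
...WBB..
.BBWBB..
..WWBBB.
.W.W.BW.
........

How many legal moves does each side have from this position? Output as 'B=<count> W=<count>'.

-- B to move --
(2,2): flips 1 -> legal
(2,3): no bracket -> illegal
(2,4): flips 1 -> legal
(3,2): flips 2 -> legal
(5,0): no bracket -> illegal
(5,1): flips 2 -> legal
(5,7): no bracket -> illegal
(6,0): no bracket -> illegal
(6,2): flips 2 -> legal
(6,4): flips 1 -> legal
(6,7): flips 1 -> legal
(7,0): flips 3 -> legal
(7,1): no bracket -> illegal
(7,2): flips 1 -> legal
(7,3): no bracket -> illegal
(7,4): flips 2 -> legal
(7,5): no bracket -> illegal
(7,6): flips 1 -> legal
(7,7): flips 1 -> legal
B mobility = 12
-- W to move --
(1,4): no bracket -> illegal
(1,5): no bracket -> illegal
(1,6): flips 2 -> legal
(1,7): flips 3 -> legal
(2,3): no bracket -> illegal
(2,4): no bracket -> illegal
(2,7): no bracket -> illegal
(3,0): flips 1 -> legal
(3,1): flips 1 -> legal
(3,2): flips 1 -> legal
(3,6): flips 4 -> legal
(3,7): no bracket -> illegal
(4,0): flips 2 -> legal
(4,6): flips 3 -> legal
(4,7): no bracket -> illegal
(5,0): no bracket -> illegal
(5,1): flips 1 -> legal
(5,7): flips 3 -> legal
(6,4): flips 1 -> legal
(6,7): no bracket -> illegal
(7,4): no bracket -> illegal
(7,5): no bracket -> illegal
(7,6): flips 2 -> legal
W mobility = 12

Answer: B=12 W=12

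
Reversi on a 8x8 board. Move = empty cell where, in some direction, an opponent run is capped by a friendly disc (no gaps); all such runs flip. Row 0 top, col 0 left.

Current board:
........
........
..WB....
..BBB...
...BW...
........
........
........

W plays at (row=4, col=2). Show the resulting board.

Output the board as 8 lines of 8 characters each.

Answer: ........
........
..WB....
..WBB...
..WWW...
........
........
........

Derivation:
Place W at (4,2); scan 8 dirs for brackets.
Dir NW: first cell '.' (not opp) -> no flip
Dir N: opp run (3,2) capped by W -> flip
Dir NE: opp run (3,3), next='.' -> no flip
Dir W: first cell '.' (not opp) -> no flip
Dir E: opp run (4,3) capped by W -> flip
Dir SW: first cell '.' (not opp) -> no flip
Dir S: first cell '.' (not opp) -> no flip
Dir SE: first cell '.' (not opp) -> no flip
All flips: (3,2) (4,3)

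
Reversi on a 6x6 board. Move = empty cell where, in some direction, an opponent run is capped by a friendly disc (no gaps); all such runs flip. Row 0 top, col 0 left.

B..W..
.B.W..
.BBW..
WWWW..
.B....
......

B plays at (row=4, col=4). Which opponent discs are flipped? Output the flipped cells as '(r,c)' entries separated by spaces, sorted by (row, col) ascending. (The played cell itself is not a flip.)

Answer: (3,3)

Derivation:
Dir NW: opp run (3,3) capped by B -> flip
Dir N: first cell '.' (not opp) -> no flip
Dir NE: first cell '.' (not opp) -> no flip
Dir W: first cell '.' (not opp) -> no flip
Dir E: first cell '.' (not opp) -> no flip
Dir SW: first cell '.' (not opp) -> no flip
Dir S: first cell '.' (not opp) -> no flip
Dir SE: first cell '.' (not opp) -> no flip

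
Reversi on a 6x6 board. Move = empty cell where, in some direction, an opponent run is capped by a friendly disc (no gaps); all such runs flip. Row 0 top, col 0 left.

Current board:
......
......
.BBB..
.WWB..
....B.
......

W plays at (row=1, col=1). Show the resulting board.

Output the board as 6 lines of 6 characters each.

Place W at (1,1); scan 8 dirs for brackets.
Dir NW: first cell '.' (not opp) -> no flip
Dir N: first cell '.' (not opp) -> no flip
Dir NE: first cell '.' (not opp) -> no flip
Dir W: first cell '.' (not opp) -> no flip
Dir E: first cell '.' (not opp) -> no flip
Dir SW: first cell '.' (not opp) -> no flip
Dir S: opp run (2,1) capped by W -> flip
Dir SE: opp run (2,2) (3,3) (4,4), next='.' -> no flip
All flips: (2,1)

Answer: ......
.W....
.WBB..
.WWB..
....B.
......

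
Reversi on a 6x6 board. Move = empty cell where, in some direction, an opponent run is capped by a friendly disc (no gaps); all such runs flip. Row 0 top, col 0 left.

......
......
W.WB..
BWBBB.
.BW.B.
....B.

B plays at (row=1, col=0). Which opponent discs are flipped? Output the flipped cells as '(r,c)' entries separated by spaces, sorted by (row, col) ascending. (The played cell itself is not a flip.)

Answer: (2,0)

Derivation:
Dir NW: edge -> no flip
Dir N: first cell '.' (not opp) -> no flip
Dir NE: first cell '.' (not opp) -> no flip
Dir W: edge -> no flip
Dir E: first cell '.' (not opp) -> no flip
Dir SW: edge -> no flip
Dir S: opp run (2,0) capped by B -> flip
Dir SE: first cell '.' (not opp) -> no flip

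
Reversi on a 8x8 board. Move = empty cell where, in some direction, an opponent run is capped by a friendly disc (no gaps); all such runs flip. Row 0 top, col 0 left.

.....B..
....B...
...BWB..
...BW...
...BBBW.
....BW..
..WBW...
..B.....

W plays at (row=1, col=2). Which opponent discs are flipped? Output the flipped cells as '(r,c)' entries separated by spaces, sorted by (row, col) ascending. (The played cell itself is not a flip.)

Dir NW: first cell '.' (not opp) -> no flip
Dir N: first cell '.' (not opp) -> no flip
Dir NE: first cell '.' (not opp) -> no flip
Dir W: first cell '.' (not opp) -> no flip
Dir E: first cell '.' (not opp) -> no flip
Dir SW: first cell '.' (not opp) -> no flip
Dir S: first cell '.' (not opp) -> no flip
Dir SE: opp run (2,3) capped by W -> flip

Answer: (2,3)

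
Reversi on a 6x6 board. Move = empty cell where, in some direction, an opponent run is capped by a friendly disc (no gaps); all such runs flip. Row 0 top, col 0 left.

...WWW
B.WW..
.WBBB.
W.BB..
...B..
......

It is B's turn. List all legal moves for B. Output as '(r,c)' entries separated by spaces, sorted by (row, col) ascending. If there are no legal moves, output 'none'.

Answer: (0,1) (0,2) (2,0)

Derivation:
(0,1): flips 1 -> legal
(0,2): flips 2 -> legal
(1,1): no bracket -> illegal
(1,4): no bracket -> illegal
(1,5): no bracket -> illegal
(2,0): flips 1 -> legal
(3,1): no bracket -> illegal
(4,0): no bracket -> illegal
(4,1): no bracket -> illegal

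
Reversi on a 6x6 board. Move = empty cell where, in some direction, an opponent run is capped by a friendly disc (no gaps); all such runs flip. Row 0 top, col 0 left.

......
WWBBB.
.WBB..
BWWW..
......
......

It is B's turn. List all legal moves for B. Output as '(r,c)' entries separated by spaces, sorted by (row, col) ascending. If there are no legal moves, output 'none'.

Answer: (0,0) (2,0) (3,4) (4,0) (4,1) (4,2) (4,3) (4,4)

Derivation:
(0,0): flips 1 -> legal
(0,1): no bracket -> illegal
(0,2): no bracket -> illegal
(2,0): flips 1 -> legal
(2,4): no bracket -> illegal
(3,4): flips 3 -> legal
(4,0): flips 1 -> legal
(4,1): flips 1 -> legal
(4,2): flips 1 -> legal
(4,3): flips 1 -> legal
(4,4): flips 1 -> legal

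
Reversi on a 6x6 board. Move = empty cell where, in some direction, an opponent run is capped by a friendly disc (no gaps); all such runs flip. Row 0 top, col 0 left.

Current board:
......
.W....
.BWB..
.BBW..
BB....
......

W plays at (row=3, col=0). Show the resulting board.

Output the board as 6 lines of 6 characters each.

Answer: ......
.W....
.BWB..
WWWW..
BB....
......

Derivation:
Place W at (3,0); scan 8 dirs for brackets.
Dir NW: edge -> no flip
Dir N: first cell '.' (not opp) -> no flip
Dir NE: opp run (2,1), next='.' -> no flip
Dir W: edge -> no flip
Dir E: opp run (3,1) (3,2) capped by W -> flip
Dir SW: edge -> no flip
Dir S: opp run (4,0), next='.' -> no flip
Dir SE: opp run (4,1), next='.' -> no flip
All flips: (3,1) (3,2)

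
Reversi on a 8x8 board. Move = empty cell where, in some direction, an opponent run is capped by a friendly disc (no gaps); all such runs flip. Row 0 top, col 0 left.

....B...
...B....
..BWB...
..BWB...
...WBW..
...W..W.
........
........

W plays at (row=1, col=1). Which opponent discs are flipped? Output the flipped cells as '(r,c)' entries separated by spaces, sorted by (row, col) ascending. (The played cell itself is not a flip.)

Dir NW: first cell '.' (not opp) -> no flip
Dir N: first cell '.' (not opp) -> no flip
Dir NE: first cell '.' (not opp) -> no flip
Dir W: first cell '.' (not opp) -> no flip
Dir E: first cell '.' (not opp) -> no flip
Dir SW: first cell '.' (not opp) -> no flip
Dir S: first cell '.' (not opp) -> no flip
Dir SE: opp run (2,2) capped by W -> flip

Answer: (2,2)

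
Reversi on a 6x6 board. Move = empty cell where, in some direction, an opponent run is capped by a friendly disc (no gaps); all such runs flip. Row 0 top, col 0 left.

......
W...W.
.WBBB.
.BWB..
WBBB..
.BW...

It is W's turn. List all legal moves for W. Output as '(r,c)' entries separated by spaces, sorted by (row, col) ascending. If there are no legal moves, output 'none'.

(1,1): no bracket -> illegal
(1,2): flips 1 -> legal
(1,3): flips 2 -> legal
(1,5): no bracket -> illegal
(2,0): no bracket -> illegal
(2,5): flips 3 -> legal
(3,0): flips 2 -> legal
(3,4): flips 3 -> legal
(3,5): no bracket -> illegal
(4,4): flips 3 -> legal
(5,0): flips 2 -> legal
(5,3): no bracket -> illegal
(5,4): flips 1 -> legal

Answer: (1,2) (1,3) (2,5) (3,0) (3,4) (4,4) (5,0) (5,4)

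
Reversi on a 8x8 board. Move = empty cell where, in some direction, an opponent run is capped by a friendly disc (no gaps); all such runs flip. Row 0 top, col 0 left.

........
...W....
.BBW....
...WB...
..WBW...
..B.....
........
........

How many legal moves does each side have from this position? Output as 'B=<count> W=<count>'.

Answer: B=9 W=8

Derivation:
-- B to move --
(0,2): no bracket -> illegal
(0,3): flips 3 -> legal
(0,4): flips 1 -> legal
(1,2): flips 1 -> legal
(1,4): no bracket -> illegal
(2,4): flips 1 -> legal
(3,1): no bracket -> illegal
(3,2): flips 2 -> legal
(3,5): no bracket -> illegal
(4,1): flips 1 -> legal
(4,5): flips 1 -> legal
(5,1): no bracket -> illegal
(5,3): no bracket -> illegal
(5,4): flips 1 -> legal
(5,5): flips 2 -> legal
B mobility = 9
-- W to move --
(1,0): no bracket -> illegal
(1,1): flips 1 -> legal
(1,2): no bracket -> illegal
(2,0): flips 2 -> legal
(2,4): flips 1 -> legal
(2,5): no bracket -> illegal
(3,0): no bracket -> illegal
(3,1): flips 1 -> legal
(3,2): no bracket -> illegal
(3,5): flips 1 -> legal
(4,1): no bracket -> illegal
(4,5): flips 1 -> legal
(5,1): no bracket -> illegal
(5,3): flips 1 -> legal
(5,4): no bracket -> illegal
(6,1): no bracket -> illegal
(6,2): flips 1 -> legal
(6,3): no bracket -> illegal
W mobility = 8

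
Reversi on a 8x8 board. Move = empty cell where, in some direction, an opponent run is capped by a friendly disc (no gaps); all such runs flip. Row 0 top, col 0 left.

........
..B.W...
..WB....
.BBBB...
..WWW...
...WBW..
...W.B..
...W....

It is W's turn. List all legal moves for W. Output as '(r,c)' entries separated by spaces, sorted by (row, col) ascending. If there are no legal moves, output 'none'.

Answer: (0,2) (1,3) (2,0) (2,1) (2,4) (2,5) (4,0) (4,1) (4,5) (6,4) (7,5) (7,6)

Derivation:
(0,1): no bracket -> illegal
(0,2): flips 1 -> legal
(0,3): no bracket -> illegal
(1,1): no bracket -> illegal
(1,3): flips 2 -> legal
(2,0): flips 1 -> legal
(2,1): flips 1 -> legal
(2,4): flips 3 -> legal
(2,5): flips 1 -> legal
(3,0): no bracket -> illegal
(3,5): no bracket -> illegal
(4,0): flips 1 -> legal
(4,1): flips 2 -> legal
(4,5): flips 1 -> legal
(5,6): no bracket -> illegal
(6,4): flips 1 -> legal
(6,6): no bracket -> illegal
(7,4): no bracket -> illegal
(7,5): flips 1 -> legal
(7,6): flips 2 -> legal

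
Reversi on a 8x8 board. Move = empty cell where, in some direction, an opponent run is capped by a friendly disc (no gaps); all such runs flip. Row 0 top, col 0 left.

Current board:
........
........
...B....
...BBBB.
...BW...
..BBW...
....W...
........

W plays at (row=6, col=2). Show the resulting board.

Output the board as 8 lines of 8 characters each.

Place W at (6,2); scan 8 dirs for brackets.
Dir NW: first cell '.' (not opp) -> no flip
Dir N: opp run (5,2), next='.' -> no flip
Dir NE: opp run (5,3) capped by W -> flip
Dir W: first cell '.' (not opp) -> no flip
Dir E: first cell '.' (not opp) -> no flip
Dir SW: first cell '.' (not opp) -> no flip
Dir S: first cell '.' (not opp) -> no flip
Dir SE: first cell '.' (not opp) -> no flip
All flips: (5,3)

Answer: ........
........
...B....
...BBBB.
...BW...
..BWW...
..W.W...
........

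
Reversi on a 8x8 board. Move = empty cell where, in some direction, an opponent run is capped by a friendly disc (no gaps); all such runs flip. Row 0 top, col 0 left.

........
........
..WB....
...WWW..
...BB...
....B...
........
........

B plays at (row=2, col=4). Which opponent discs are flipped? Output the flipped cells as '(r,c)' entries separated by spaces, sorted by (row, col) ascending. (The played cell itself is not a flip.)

Dir NW: first cell '.' (not opp) -> no flip
Dir N: first cell '.' (not opp) -> no flip
Dir NE: first cell '.' (not opp) -> no flip
Dir W: first cell 'B' (not opp) -> no flip
Dir E: first cell '.' (not opp) -> no flip
Dir SW: opp run (3,3), next='.' -> no flip
Dir S: opp run (3,4) capped by B -> flip
Dir SE: opp run (3,5), next='.' -> no flip

Answer: (3,4)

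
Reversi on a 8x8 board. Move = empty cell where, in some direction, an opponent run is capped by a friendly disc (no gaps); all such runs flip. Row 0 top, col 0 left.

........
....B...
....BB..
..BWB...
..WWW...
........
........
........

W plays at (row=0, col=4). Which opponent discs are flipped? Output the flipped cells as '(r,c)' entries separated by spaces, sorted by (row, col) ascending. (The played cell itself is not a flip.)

Dir NW: edge -> no flip
Dir N: edge -> no flip
Dir NE: edge -> no flip
Dir W: first cell '.' (not opp) -> no flip
Dir E: first cell '.' (not opp) -> no flip
Dir SW: first cell '.' (not opp) -> no flip
Dir S: opp run (1,4) (2,4) (3,4) capped by W -> flip
Dir SE: first cell '.' (not opp) -> no flip

Answer: (1,4) (2,4) (3,4)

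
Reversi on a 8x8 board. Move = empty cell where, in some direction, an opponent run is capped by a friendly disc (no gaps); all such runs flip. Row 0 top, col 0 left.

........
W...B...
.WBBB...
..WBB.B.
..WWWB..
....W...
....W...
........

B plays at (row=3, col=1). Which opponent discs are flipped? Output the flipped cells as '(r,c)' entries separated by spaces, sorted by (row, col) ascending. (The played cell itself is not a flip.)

Dir NW: first cell '.' (not opp) -> no flip
Dir N: opp run (2,1), next='.' -> no flip
Dir NE: first cell 'B' (not opp) -> no flip
Dir W: first cell '.' (not opp) -> no flip
Dir E: opp run (3,2) capped by B -> flip
Dir SW: first cell '.' (not opp) -> no flip
Dir S: first cell '.' (not opp) -> no flip
Dir SE: opp run (4,2), next='.' -> no flip

Answer: (3,2)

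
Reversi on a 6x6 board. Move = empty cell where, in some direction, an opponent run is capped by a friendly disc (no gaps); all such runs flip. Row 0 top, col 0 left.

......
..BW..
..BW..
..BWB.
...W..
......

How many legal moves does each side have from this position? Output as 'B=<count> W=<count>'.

Answer: B=6 W=8

Derivation:
-- B to move --
(0,2): no bracket -> illegal
(0,3): no bracket -> illegal
(0,4): flips 1 -> legal
(1,4): flips 2 -> legal
(2,4): flips 1 -> legal
(4,2): no bracket -> illegal
(4,4): flips 1 -> legal
(5,2): flips 1 -> legal
(5,3): no bracket -> illegal
(5,4): flips 1 -> legal
B mobility = 6
-- W to move --
(0,1): flips 1 -> legal
(0,2): no bracket -> illegal
(0,3): no bracket -> illegal
(1,1): flips 2 -> legal
(2,1): flips 2 -> legal
(2,4): no bracket -> illegal
(2,5): flips 1 -> legal
(3,1): flips 2 -> legal
(3,5): flips 1 -> legal
(4,1): flips 1 -> legal
(4,2): no bracket -> illegal
(4,4): no bracket -> illegal
(4,5): flips 1 -> legal
W mobility = 8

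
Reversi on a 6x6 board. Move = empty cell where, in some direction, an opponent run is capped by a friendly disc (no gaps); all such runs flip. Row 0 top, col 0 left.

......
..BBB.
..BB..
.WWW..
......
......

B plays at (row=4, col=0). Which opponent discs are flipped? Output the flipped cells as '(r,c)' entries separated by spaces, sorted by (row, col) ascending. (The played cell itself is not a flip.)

Dir NW: edge -> no flip
Dir N: first cell '.' (not opp) -> no flip
Dir NE: opp run (3,1) capped by B -> flip
Dir W: edge -> no flip
Dir E: first cell '.' (not opp) -> no flip
Dir SW: edge -> no flip
Dir S: first cell '.' (not opp) -> no flip
Dir SE: first cell '.' (not opp) -> no flip

Answer: (3,1)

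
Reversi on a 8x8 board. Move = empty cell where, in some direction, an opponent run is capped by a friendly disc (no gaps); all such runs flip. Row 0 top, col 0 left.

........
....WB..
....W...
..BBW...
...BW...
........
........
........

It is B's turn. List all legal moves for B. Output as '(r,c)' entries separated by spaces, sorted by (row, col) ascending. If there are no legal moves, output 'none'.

(0,3): no bracket -> illegal
(0,4): no bracket -> illegal
(0,5): no bracket -> illegal
(1,3): flips 1 -> legal
(2,3): no bracket -> illegal
(2,5): flips 1 -> legal
(3,5): flips 1 -> legal
(4,5): flips 1 -> legal
(5,3): no bracket -> illegal
(5,4): no bracket -> illegal
(5,5): flips 1 -> legal

Answer: (1,3) (2,5) (3,5) (4,5) (5,5)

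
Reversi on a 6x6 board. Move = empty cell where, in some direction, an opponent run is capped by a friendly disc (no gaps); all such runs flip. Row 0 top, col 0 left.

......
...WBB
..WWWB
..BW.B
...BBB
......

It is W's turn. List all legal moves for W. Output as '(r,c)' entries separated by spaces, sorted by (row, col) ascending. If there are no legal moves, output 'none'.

Answer: (0,4) (0,5) (3,1) (4,1) (4,2) (5,3) (5,5)

Derivation:
(0,3): no bracket -> illegal
(0,4): flips 1 -> legal
(0,5): flips 1 -> legal
(2,1): no bracket -> illegal
(3,1): flips 1 -> legal
(3,4): no bracket -> illegal
(4,1): flips 1 -> legal
(4,2): flips 1 -> legal
(5,2): no bracket -> illegal
(5,3): flips 1 -> legal
(5,4): no bracket -> illegal
(5,5): flips 1 -> legal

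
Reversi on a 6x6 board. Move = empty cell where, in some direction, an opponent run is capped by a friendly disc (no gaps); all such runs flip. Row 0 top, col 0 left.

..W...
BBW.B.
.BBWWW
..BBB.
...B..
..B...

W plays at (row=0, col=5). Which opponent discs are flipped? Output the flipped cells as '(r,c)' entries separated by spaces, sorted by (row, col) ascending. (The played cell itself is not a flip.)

Dir NW: edge -> no flip
Dir N: edge -> no flip
Dir NE: edge -> no flip
Dir W: first cell '.' (not opp) -> no flip
Dir E: edge -> no flip
Dir SW: opp run (1,4) capped by W -> flip
Dir S: first cell '.' (not opp) -> no flip
Dir SE: edge -> no flip

Answer: (1,4)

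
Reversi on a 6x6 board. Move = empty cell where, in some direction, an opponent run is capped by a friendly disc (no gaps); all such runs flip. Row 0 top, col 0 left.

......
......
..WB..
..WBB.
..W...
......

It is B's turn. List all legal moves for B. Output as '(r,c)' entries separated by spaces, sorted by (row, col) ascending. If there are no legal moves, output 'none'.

Answer: (1,1) (2,1) (3,1) (4,1) (5,1)

Derivation:
(1,1): flips 1 -> legal
(1,2): no bracket -> illegal
(1,3): no bracket -> illegal
(2,1): flips 1 -> legal
(3,1): flips 1 -> legal
(4,1): flips 1 -> legal
(4,3): no bracket -> illegal
(5,1): flips 1 -> legal
(5,2): no bracket -> illegal
(5,3): no bracket -> illegal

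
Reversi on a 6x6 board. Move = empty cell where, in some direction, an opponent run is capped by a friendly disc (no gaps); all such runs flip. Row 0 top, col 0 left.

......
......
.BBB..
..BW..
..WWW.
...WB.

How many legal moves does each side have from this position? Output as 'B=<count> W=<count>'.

-- B to move --
(2,4): no bracket -> illegal
(3,1): no bracket -> illegal
(3,4): flips 2 -> legal
(3,5): no bracket -> illegal
(4,1): no bracket -> illegal
(4,5): no bracket -> illegal
(5,1): no bracket -> illegal
(5,2): flips 2 -> legal
(5,5): flips 2 -> legal
B mobility = 3
-- W to move --
(1,0): flips 2 -> legal
(1,1): flips 1 -> legal
(1,2): flips 2 -> legal
(1,3): flips 1 -> legal
(1,4): no bracket -> illegal
(2,0): no bracket -> illegal
(2,4): no bracket -> illegal
(3,0): no bracket -> illegal
(3,1): flips 1 -> legal
(3,4): no bracket -> illegal
(4,1): no bracket -> illegal
(4,5): no bracket -> illegal
(5,5): flips 1 -> legal
W mobility = 6

Answer: B=3 W=6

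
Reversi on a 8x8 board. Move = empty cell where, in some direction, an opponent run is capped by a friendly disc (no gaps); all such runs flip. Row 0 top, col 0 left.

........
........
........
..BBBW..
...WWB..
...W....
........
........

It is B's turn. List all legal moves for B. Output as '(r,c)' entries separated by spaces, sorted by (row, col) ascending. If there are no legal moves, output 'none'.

(2,4): no bracket -> illegal
(2,5): flips 1 -> legal
(2,6): no bracket -> illegal
(3,6): flips 1 -> legal
(4,2): flips 2 -> legal
(4,6): no bracket -> illegal
(5,2): flips 1 -> legal
(5,4): flips 2 -> legal
(5,5): flips 1 -> legal
(6,2): no bracket -> illegal
(6,3): flips 2 -> legal
(6,4): no bracket -> illegal

Answer: (2,5) (3,6) (4,2) (5,2) (5,4) (5,5) (6,3)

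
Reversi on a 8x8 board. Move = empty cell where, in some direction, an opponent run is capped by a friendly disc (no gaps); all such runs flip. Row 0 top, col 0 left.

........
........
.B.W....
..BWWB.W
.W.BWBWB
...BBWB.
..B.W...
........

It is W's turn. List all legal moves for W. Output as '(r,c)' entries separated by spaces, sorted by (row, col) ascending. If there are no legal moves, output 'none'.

(1,0): no bracket -> illegal
(1,1): no bracket -> illegal
(1,2): no bracket -> illegal
(2,0): no bracket -> illegal
(2,2): no bracket -> illegal
(2,4): flips 1 -> legal
(2,5): flips 2 -> legal
(2,6): flips 1 -> legal
(3,0): no bracket -> illegal
(3,1): flips 1 -> legal
(3,6): flips 1 -> legal
(4,2): flips 2 -> legal
(5,1): no bracket -> illegal
(5,2): flips 3 -> legal
(5,7): flips 2 -> legal
(6,1): no bracket -> illegal
(6,3): flips 2 -> legal
(6,5): no bracket -> illegal
(6,6): flips 1 -> legal
(6,7): flips 2 -> legal
(7,1): flips 2 -> legal
(7,2): no bracket -> illegal
(7,3): no bracket -> illegal

Answer: (2,4) (2,5) (2,6) (3,1) (3,6) (4,2) (5,2) (5,7) (6,3) (6,6) (6,7) (7,1)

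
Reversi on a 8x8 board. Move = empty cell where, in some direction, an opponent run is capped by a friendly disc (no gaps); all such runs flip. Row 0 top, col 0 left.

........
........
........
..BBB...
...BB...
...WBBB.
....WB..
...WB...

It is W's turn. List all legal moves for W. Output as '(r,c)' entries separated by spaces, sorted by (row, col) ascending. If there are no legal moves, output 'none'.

(2,1): no bracket -> illegal
(2,2): no bracket -> illegal
(2,3): flips 2 -> legal
(2,4): flips 3 -> legal
(2,5): no bracket -> illegal
(3,1): no bracket -> illegal
(3,5): flips 1 -> legal
(4,1): no bracket -> illegal
(4,2): no bracket -> illegal
(4,5): no bracket -> illegal
(4,6): flips 1 -> legal
(4,7): no bracket -> illegal
(5,2): no bracket -> illegal
(5,7): flips 3 -> legal
(6,3): no bracket -> illegal
(6,6): flips 1 -> legal
(6,7): no bracket -> illegal
(7,5): flips 1 -> legal
(7,6): no bracket -> illegal

Answer: (2,3) (2,4) (3,5) (4,6) (5,7) (6,6) (7,5)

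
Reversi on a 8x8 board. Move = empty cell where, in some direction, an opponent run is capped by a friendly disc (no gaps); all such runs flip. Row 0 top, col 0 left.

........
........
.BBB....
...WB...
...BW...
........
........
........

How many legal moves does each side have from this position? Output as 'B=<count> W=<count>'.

Answer: B=4 W=6

Derivation:
-- B to move --
(2,4): no bracket -> illegal
(3,2): flips 1 -> legal
(3,5): no bracket -> illegal
(4,2): no bracket -> illegal
(4,5): flips 1 -> legal
(5,3): no bracket -> illegal
(5,4): flips 1 -> legal
(5,5): flips 2 -> legal
B mobility = 4
-- W to move --
(1,0): no bracket -> illegal
(1,1): flips 1 -> legal
(1,2): no bracket -> illegal
(1,3): flips 1 -> legal
(1,4): no bracket -> illegal
(2,0): no bracket -> illegal
(2,4): flips 1 -> legal
(2,5): no bracket -> illegal
(3,0): no bracket -> illegal
(3,1): no bracket -> illegal
(3,2): no bracket -> illegal
(3,5): flips 1 -> legal
(4,2): flips 1 -> legal
(4,5): no bracket -> illegal
(5,2): no bracket -> illegal
(5,3): flips 1 -> legal
(5,4): no bracket -> illegal
W mobility = 6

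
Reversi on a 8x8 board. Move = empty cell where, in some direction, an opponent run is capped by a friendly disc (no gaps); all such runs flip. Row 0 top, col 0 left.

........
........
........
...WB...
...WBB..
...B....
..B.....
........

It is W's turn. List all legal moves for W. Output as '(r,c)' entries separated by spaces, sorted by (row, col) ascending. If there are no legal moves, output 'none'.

Answer: (2,5) (3,5) (4,6) (5,5) (6,3)

Derivation:
(2,3): no bracket -> illegal
(2,4): no bracket -> illegal
(2,5): flips 1 -> legal
(3,5): flips 1 -> legal
(3,6): no bracket -> illegal
(4,2): no bracket -> illegal
(4,6): flips 2 -> legal
(5,1): no bracket -> illegal
(5,2): no bracket -> illegal
(5,4): no bracket -> illegal
(5,5): flips 1 -> legal
(5,6): no bracket -> illegal
(6,1): no bracket -> illegal
(6,3): flips 1 -> legal
(6,4): no bracket -> illegal
(7,1): no bracket -> illegal
(7,2): no bracket -> illegal
(7,3): no bracket -> illegal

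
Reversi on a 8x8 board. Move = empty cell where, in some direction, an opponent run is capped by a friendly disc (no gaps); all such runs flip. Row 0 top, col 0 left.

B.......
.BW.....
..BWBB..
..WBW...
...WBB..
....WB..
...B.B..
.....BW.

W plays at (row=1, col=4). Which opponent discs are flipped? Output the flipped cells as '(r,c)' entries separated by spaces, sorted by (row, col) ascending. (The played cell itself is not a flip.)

Answer: (2,4)

Derivation:
Dir NW: first cell '.' (not opp) -> no flip
Dir N: first cell '.' (not opp) -> no flip
Dir NE: first cell '.' (not opp) -> no flip
Dir W: first cell '.' (not opp) -> no flip
Dir E: first cell '.' (not opp) -> no flip
Dir SW: first cell 'W' (not opp) -> no flip
Dir S: opp run (2,4) capped by W -> flip
Dir SE: opp run (2,5), next='.' -> no flip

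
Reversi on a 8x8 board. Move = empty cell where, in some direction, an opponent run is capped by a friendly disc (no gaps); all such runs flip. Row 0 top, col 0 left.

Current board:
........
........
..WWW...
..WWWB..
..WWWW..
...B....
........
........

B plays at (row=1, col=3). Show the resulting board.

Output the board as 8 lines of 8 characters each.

Answer: ........
...B....
..WBB...
..WBWB..
..WBWW..
...B....
........
........

Derivation:
Place B at (1,3); scan 8 dirs for brackets.
Dir NW: first cell '.' (not opp) -> no flip
Dir N: first cell '.' (not opp) -> no flip
Dir NE: first cell '.' (not opp) -> no flip
Dir W: first cell '.' (not opp) -> no flip
Dir E: first cell '.' (not opp) -> no flip
Dir SW: opp run (2,2), next='.' -> no flip
Dir S: opp run (2,3) (3,3) (4,3) capped by B -> flip
Dir SE: opp run (2,4) capped by B -> flip
All flips: (2,3) (2,4) (3,3) (4,3)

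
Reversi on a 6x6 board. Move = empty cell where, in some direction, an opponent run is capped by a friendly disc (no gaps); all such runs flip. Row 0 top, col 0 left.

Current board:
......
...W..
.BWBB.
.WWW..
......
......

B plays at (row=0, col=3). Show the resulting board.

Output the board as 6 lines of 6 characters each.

Answer: ...B..
...B..
.BWBB.
.WWW..
......
......

Derivation:
Place B at (0,3); scan 8 dirs for brackets.
Dir NW: edge -> no flip
Dir N: edge -> no flip
Dir NE: edge -> no flip
Dir W: first cell '.' (not opp) -> no flip
Dir E: first cell '.' (not opp) -> no flip
Dir SW: first cell '.' (not opp) -> no flip
Dir S: opp run (1,3) capped by B -> flip
Dir SE: first cell '.' (not opp) -> no flip
All flips: (1,3)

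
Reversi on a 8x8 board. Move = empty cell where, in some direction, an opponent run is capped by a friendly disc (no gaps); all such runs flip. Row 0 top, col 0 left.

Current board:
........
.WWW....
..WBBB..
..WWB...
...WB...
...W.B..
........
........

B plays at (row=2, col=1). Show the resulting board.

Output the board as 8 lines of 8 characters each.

Answer: ........
.WWW....
.BBBBB..
..WWB...
...WB...
...W.B..
........
........

Derivation:
Place B at (2,1); scan 8 dirs for brackets.
Dir NW: first cell '.' (not opp) -> no flip
Dir N: opp run (1,1), next='.' -> no flip
Dir NE: opp run (1,2), next='.' -> no flip
Dir W: first cell '.' (not opp) -> no flip
Dir E: opp run (2,2) capped by B -> flip
Dir SW: first cell '.' (not opp) -> no flip
Dir S: first cell '.' (not opp) -> no flip
Dir SE: opp run (3,2) (4,3), next='.' -> no flip
All flips: (2,2)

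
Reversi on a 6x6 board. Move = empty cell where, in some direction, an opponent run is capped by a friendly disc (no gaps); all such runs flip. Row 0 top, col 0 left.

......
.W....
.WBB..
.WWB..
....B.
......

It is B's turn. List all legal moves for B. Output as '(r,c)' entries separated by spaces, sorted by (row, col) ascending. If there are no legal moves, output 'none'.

Answer: (0,0) (2,0) (3,0) (4,0) (4,1) (4,2)

Derivation:
(0,0): flips 1 -> legal
(0,1): no bracket -> illegal
(0,2): no bracket -> illegal
(1,0): no bracket -> illegal
(1,2): no bracket -> illegal
(2,0): flips 1 -> legal
(3,0): flips 2 -> legal
(4,0): flips 1 -> legal
(4,1): flips 1 -> legal
(4,2): flips 1 -> legal
(4,3): no bracket -> illegal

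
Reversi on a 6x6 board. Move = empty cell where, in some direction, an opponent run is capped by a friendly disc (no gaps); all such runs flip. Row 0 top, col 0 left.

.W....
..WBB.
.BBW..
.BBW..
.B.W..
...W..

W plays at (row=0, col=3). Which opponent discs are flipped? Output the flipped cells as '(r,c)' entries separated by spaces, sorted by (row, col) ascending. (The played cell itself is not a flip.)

Dir NW: edge -> no flip
Dir N: edge -> no flip
Dir NE: edge -> no flip
Dir W: first cell '.' (not opp) -> no flip
Dir E: first cell '.' (not opp) -> no flip
Dir SW: first cell 'W' (not opp) -> no flip
Dir S: opp run (1,3) capped by W -> flip
Dir SE: opp run (1,4), next='.' -> no flip

Answer: (1,3)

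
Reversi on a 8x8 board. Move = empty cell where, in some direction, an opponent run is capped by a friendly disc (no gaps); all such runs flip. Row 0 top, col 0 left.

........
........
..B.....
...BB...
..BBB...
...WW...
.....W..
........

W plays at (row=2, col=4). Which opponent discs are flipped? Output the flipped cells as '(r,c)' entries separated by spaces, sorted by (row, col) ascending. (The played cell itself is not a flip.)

Answer: (3,4) (4,4)

Derivation:
Dir NW: first cell '.' (not opp) -> no flip
Dir N: first cell '.' (not opp) -> no flip
Dir NE: first cell '.' (not opp) -> no flip
Dir W: first cell '.' (not opp) -> no flip
Dir E: first cell '.' (not opp) -> no flip
Dir SW: opp run (3,3) (4,2), next='.' -> no flip
Dir S: opp run (3,4) (4,4) capped by W -> flip
Dir SE: first cell '.' (not opp) -> no flip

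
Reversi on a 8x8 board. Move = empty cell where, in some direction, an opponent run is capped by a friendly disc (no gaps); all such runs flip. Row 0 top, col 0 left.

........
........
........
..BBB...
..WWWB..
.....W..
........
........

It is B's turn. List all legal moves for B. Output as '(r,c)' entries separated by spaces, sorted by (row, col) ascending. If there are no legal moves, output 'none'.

Answer: (4,1) (5,1) (5,2) (5,3) (5,4) (6,5) (6,6)

Derivation:
(3,1): no bracket -> illegal
(3,5): no bracket -> illegal
(4,1): flips 3 -> legal
(4,6): no bracket -> illegal
(5,1): flips 1 -> legal
(5,2): flips 2 -> legal
(5,3): flips 1 -> legal
(5,4): flips 2 -> legal
(5,6): no bracket -> illegal
(6,4): no bracket -> illegal
(6,5): flips 1 -> legal
(6,6): flips 2 -> legal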